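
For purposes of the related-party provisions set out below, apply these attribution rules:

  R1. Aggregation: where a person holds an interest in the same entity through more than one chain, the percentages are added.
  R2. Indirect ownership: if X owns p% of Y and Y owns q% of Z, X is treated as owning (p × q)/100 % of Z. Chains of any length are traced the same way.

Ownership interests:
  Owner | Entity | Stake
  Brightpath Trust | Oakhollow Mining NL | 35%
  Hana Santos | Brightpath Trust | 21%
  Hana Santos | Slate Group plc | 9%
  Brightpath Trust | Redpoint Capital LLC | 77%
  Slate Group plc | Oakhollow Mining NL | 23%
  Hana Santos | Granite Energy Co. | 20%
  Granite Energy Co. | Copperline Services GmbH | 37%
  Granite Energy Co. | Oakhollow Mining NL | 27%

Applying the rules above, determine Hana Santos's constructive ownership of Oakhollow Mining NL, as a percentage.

14.82%

Chain via Brightpath Trust (R2): 21% × 35% = 7.35% of Oakhollow Mining NL.
Chain via Slate Group plc (R2): 9% × 23% = 2.07% of Oakhollow Mining NL.
Chain via Granite Energy Co. (R2): 20% × 27% = 5.4% of Oakhollow Mining NL.
Aggregating (R1): 7.35% + 2.07% + 5.4% = 14.82%.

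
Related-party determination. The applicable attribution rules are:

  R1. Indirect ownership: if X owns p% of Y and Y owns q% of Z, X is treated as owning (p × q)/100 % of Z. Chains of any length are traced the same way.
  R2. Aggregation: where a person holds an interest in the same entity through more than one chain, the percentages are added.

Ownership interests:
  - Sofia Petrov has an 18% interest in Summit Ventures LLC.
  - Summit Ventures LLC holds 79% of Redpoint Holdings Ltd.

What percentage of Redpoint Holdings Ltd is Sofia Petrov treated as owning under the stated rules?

14.22%

Chain via Summit Ventures LLC (R1): 18% × 79% = 14.22% of Redpoint Holdings Ltd.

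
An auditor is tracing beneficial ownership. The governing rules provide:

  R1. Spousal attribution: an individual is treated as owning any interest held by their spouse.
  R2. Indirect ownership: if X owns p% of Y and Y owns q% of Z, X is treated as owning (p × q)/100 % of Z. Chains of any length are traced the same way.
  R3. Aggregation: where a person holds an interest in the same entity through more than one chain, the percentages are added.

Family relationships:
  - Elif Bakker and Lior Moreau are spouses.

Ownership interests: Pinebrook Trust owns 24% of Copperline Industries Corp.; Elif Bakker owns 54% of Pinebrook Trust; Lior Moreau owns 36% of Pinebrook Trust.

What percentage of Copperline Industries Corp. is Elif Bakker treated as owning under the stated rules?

By spousal attribution (R1), Elif Bakker is treated as also owning Lior Moreau's interest in Pinebrook Trust, giving 54% + 36% = 90%.
Chain via Pinebrook Trust (R2): 90% × 24% = 21.6% of Copperline Industries Corp.

21.6%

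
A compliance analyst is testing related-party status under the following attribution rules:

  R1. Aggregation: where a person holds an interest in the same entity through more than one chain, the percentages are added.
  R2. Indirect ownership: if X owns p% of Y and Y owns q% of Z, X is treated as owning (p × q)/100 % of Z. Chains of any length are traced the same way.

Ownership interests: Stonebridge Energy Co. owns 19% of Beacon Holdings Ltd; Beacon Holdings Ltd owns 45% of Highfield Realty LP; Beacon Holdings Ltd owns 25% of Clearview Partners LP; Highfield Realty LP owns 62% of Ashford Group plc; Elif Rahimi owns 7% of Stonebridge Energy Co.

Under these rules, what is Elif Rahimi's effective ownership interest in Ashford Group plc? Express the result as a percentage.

Chain via Stonebridge Energy Co. → Beacon Holdings Ltd → Highfield Realty LP (R2): 7% × 19% × 45% × 62% = 0.37107% of Ashford Group plc.

0.37107%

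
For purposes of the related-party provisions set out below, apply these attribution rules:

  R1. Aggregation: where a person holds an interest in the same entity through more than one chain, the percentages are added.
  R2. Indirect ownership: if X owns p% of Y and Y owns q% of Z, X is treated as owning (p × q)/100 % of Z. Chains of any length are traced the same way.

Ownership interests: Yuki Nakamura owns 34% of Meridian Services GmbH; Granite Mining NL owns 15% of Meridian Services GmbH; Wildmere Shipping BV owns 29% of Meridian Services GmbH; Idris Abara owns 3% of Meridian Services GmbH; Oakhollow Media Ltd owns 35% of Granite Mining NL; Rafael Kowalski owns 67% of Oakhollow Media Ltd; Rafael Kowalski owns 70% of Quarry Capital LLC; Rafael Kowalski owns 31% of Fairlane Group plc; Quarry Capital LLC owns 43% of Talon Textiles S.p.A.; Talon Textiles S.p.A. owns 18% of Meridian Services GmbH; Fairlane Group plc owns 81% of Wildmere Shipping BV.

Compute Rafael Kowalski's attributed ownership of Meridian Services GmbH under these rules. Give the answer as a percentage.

Chain via Fairlane Group plc → Wildmere Shipping BV (R2): 31% × 81% × 29% = 7.2819% of Meridian Services GmbH.
Chain via Oakhollow Media Ltd → Granite Mining NL (R2): 67% × 35% × 15% = 3.5175% of Meridian Services GmbH.
Chain via Quarry Capital LLC → Talon Textiles S.p.A. (R2): 70% × 43% × 18% = 5.418% of Meridian Services GmbH.
Aggregating (R1): 7.2819% + 3.5175% + 5.418% = 16.2174%.

16.2174%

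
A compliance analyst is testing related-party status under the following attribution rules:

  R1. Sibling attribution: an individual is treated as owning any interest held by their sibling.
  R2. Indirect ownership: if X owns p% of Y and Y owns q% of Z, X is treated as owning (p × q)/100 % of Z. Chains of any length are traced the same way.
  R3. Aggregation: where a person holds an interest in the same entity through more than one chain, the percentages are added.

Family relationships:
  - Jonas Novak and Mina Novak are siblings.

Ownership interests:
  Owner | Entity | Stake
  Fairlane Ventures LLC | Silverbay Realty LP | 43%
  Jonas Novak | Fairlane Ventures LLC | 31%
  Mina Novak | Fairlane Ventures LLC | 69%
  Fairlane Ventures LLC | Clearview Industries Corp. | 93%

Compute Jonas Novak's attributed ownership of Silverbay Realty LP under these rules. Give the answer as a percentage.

43%

By sibling attribution (R1), Jonas Novak is treated as also owning Mina Novak's interest in Fairlane Ventures LLC, giving 31% + 69% = 100%.
Chain via Fairlane Ventures LLC (R2): 100% × 43% = 43% of Silverbay Realty LP.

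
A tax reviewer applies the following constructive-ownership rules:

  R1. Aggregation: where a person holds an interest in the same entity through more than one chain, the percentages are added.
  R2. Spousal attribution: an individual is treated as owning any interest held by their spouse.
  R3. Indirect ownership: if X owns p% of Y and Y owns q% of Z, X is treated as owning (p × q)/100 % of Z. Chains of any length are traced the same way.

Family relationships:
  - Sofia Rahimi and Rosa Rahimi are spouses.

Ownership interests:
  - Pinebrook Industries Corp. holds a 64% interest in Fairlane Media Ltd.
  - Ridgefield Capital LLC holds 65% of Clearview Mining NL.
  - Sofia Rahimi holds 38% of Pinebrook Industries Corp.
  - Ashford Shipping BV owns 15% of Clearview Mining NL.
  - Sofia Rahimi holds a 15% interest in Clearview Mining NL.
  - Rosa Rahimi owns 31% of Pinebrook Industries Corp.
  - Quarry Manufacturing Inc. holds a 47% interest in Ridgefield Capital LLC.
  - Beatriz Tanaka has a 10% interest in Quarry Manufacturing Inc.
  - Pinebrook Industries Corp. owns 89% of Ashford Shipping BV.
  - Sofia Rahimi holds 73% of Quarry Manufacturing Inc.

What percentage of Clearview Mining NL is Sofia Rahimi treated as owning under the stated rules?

46.513%

By spousal attribution (R2), Sofia Rahimi is treated as also owning Rosa Rahimi's interest in Pinebrook Industries Corp, giving 38% + 31% = 69%.
Chain via Pinebrook Industries Corp. → Ashford Shipping BV (R3): 69% × 89% × 15% = 9.2115% of Clearview Mining NL.
Chain via Quarry Manufacturing Inc. → Ridgefield Capital LLC (R3): 73% × 47% × 65% = 22.3015% of Clearview Mining NL.
Direct interest in Clearview Mining NL: 15%.
Aggregating (R1): 9.2115% + 22.3015% + 15% = 46.513%.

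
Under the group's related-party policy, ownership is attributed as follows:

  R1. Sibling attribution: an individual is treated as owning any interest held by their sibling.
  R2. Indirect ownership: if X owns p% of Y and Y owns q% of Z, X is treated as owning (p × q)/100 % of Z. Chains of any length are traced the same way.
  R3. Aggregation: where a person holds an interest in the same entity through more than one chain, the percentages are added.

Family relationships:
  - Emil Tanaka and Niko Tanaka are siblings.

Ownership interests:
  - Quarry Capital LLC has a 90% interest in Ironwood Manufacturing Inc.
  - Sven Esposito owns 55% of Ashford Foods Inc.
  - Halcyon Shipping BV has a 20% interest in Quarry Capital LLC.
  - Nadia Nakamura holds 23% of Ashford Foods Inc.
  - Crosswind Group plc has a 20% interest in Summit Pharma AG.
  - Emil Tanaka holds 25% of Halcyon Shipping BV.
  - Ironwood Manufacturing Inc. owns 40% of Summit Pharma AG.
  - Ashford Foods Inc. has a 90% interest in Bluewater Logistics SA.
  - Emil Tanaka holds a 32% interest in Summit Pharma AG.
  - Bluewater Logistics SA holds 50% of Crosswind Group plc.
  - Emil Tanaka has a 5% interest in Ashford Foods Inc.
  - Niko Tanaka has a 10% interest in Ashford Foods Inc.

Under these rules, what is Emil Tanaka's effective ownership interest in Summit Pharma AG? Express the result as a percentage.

35.15%

By sibling attribution (R1), Emil Tanaka is treated as also owning Niko Tanaka's interest in Ashford Foods Inc, giving 5% + 10% = 15%.
Chain via Halcyon Shipping BV → Quarry Capital LLC → Ironwood Manufacturing Inc. (R2): 25% × 20% × 90% × 40% = 1.8% of Summit Pharma AG.
Chain via Ashford Foods Inc. → Bluewater Logistics SA → Crosswind Group plc (R2): 15% × 90% × 50% × 20% = 1.35% of Summit Pharma AG.
Direct interest in Summit Pharma AG: 32%.
Aggregating (R3): 1.8% + 1.35% + 32% = 35.15%.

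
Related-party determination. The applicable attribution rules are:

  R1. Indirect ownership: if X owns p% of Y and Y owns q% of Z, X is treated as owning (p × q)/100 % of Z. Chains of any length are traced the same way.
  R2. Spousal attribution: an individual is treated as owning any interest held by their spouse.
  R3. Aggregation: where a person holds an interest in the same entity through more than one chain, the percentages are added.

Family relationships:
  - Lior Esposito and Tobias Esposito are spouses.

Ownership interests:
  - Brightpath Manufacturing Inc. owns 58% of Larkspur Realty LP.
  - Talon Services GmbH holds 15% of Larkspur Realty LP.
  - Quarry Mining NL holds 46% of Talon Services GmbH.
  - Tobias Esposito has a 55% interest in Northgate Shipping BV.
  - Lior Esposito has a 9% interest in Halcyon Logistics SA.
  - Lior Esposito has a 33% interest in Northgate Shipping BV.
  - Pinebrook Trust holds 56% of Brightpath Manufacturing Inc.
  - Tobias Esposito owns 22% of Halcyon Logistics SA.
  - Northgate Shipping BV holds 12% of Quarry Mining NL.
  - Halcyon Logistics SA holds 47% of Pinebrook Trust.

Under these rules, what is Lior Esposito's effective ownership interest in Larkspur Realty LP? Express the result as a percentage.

By spousal attribution (R2), Lior Esposito is treated as also owning Tobias Esposito's interest in Halcyon Logistics SA, giving 9% + 22% = 31%.
By spousal attribution (R2), Lior Esposito is treated as also owning Tobias Esposito's interest in Northgate Shipping BV, giving 33% + 55% = 88%.
Chain via Halcyon Logistics SA → Pinebrook Trust → Brightpath Manufacturing Inc. (R1): 31% × 47% × 56% × 58% = 4.732336% of Larkspur Realty LP.
Chain via Northgate Shipping BV → Quarry Mining NL → Talon Services GmbH (R1): 88% × 12% × 46% × 15% = 0.72864% of Larkspur Realty LP.
Aggregating (R3): 4.732336% + 0.72864% = 5.460976%.

5.460976%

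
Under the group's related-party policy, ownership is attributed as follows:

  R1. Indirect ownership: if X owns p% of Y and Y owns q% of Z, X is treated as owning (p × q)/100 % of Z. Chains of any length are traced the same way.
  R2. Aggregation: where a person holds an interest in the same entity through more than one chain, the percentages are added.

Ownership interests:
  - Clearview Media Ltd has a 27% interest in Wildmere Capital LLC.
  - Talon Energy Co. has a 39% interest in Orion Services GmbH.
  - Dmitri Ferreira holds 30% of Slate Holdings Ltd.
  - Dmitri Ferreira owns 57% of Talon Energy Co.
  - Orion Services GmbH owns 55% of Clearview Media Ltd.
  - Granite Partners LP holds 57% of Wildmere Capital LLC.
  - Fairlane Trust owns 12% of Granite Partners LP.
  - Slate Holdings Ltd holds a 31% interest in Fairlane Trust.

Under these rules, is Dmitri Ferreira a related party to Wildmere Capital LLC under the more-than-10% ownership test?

Chain via Talon Energy Co. → Orion Services GmbH → Clearview Media Ltd (R1): 57% × 39% × 55% × 27% = 3.301155% of Wildmere Capital LLC.
Chain via Slate Holdings Ltd → Fairlane Trust → Granite Partners LP (R1): 30% × 31% × 12% × 57% = 0.63612% of Wildmere Capital LLC.
Aggregating (R2): 3.301155% + 0.63612% = 3.937275%.
3.937275% does not exceed the 10% threshold, so Dmitri is not a related party to Wildmere Capital LLC.

No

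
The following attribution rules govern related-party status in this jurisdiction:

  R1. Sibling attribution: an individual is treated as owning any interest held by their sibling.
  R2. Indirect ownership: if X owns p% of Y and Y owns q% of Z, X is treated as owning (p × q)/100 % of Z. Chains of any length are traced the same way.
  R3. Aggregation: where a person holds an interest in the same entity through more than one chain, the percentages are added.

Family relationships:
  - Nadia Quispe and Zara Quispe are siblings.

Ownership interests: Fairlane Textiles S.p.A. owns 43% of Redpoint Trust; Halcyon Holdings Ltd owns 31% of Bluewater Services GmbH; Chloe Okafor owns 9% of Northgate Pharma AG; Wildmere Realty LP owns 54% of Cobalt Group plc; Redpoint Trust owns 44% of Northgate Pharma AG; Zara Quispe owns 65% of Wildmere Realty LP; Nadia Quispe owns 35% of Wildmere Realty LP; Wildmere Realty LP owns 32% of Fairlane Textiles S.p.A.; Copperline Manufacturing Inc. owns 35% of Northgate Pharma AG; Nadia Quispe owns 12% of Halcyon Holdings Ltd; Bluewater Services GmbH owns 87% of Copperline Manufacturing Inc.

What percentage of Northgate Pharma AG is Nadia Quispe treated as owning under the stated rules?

7.18714%

By sibling attribution (R1), Nadia Quispe is treated as also owning Zara Quispe's interest in Wildmere Realty LP, giving 35% + 65% = 100%.
Chain via Wildmere Realty LP → Fairlane Textiles S.p.A. → Redpoint Trust (R2): 100% × 32% × 43% × 44% = 6.0544% of Northgate Pharma AG.
Chain via Halcyon Holdings Ltd → Bluewater Services GmbH → Copperline Manufacturing Inc. (R2): 12% × 31% × 87% × 35% = 1.13274% of Northgate Pharma AG.
Aggregating (R3): 6.0544% + 1.13274% = 7.18714%.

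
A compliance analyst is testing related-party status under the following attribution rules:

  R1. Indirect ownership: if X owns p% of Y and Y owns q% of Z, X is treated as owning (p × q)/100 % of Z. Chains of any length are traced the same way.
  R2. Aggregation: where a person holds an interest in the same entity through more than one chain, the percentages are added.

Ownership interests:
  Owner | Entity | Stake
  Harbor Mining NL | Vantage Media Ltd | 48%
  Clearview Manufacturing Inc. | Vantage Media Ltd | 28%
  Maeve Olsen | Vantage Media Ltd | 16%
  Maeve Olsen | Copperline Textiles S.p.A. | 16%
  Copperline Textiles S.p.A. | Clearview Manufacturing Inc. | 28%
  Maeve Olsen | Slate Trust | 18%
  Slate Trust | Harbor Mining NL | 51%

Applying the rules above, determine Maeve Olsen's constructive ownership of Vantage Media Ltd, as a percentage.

Chain via Copperline Textiles S.p.A. → Clearview Manufacturing Inc. (R1): 16% × 28% × 28% = 1.2544% of Vantage Media Ltd.
Chain via Slate Trust → Harbor Mining NL (R1): 18% × 51% × 48% = 4.4064% of Vantage Media Ltd.
Direct interest in Vantage Media Ltd: 16%.
Aggregating (R2): 1.2544% + 4.4064% + 16% = 21.6608%.

21.6608%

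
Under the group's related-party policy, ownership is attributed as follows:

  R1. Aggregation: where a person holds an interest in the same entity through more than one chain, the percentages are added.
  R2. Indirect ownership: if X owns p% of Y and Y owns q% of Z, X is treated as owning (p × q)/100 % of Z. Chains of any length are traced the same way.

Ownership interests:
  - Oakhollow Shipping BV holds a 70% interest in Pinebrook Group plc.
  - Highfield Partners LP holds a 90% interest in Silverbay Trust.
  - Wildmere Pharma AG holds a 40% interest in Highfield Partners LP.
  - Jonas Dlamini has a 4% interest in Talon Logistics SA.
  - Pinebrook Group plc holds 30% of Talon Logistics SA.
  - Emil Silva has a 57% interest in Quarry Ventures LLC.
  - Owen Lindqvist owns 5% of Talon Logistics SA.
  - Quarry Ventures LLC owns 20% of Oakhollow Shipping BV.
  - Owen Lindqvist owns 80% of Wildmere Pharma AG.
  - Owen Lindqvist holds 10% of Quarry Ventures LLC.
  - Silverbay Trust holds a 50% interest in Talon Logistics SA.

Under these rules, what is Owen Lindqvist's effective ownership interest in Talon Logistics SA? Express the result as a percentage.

Chain via Quarry Ventures LLC → Oakhollow Shipping BV → Pinebrook Group plc (R2): 10% × 20% × 70% × 30% = 0.42% of Talon Logistics SA.
Chain via Wildmere Pharma AG → Highfield Partners LP → Silverbay Trust (R2): 80% × 40% × 90% × 50% = 14.4% of Talon Logistics SA.
Direct interest in Talon Logistics SA: 5%.
Aggregating (R1): 0.42% + 14.4% + 5% = 19.82%.

19.82%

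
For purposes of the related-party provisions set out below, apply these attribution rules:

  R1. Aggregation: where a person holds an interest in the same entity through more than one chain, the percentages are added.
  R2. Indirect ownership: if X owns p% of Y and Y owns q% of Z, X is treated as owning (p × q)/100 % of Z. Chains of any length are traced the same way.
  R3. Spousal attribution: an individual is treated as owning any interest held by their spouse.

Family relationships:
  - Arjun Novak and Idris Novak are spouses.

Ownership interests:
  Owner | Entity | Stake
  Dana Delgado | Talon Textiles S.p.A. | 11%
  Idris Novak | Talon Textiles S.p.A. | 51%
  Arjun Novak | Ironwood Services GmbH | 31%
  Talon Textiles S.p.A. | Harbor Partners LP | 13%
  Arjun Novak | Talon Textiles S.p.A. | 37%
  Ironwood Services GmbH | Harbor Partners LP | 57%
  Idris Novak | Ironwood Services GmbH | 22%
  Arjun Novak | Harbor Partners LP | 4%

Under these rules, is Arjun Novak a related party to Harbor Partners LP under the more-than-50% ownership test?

By spousal attribution (R3), Arjun Novak is treated as also owning Idris Novak's interest in Talon Textiles S.p.A, giving 37% + 51% = 88%.
By spousal attribution (R3), Arjun Novak is treated as also owning Idris Novak's interest in Ironwood Services GmbH, giving 31% + 22% = 53%.
Chain via Talon Textiles S.p.A. (R2): 88% × 13% = 11.44% of Harbor Partners LP.
Chain via Ironwood Services GmbH (R2): 53% × 57% = 30.21% of Harbor Partners LP.
Direct interest in Harbor Partners LP: 4%.
Aggregating (R1): 11.44% + 30.21% + 4% = 45.65%.
45.65% does not exceed the 50% threshold, so Arjun is not a related party to Harbor Partners LP.

No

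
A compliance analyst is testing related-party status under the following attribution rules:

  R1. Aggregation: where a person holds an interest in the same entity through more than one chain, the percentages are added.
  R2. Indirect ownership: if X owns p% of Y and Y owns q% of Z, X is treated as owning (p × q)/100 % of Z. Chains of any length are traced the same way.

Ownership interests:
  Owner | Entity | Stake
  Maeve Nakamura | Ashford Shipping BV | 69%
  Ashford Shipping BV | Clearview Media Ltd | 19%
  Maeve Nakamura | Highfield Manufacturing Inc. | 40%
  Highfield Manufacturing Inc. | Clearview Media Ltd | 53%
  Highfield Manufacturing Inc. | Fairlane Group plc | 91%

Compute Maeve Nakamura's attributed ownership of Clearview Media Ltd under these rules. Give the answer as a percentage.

Chain via Highfield Manufacturing Inc. (R2): 40% × 53% = 21.2% of Clearview Media Ltd.
Chain via Ashford Shipping BV (R2): 69% × 19% = 13.11% of Clearview Media Ltd.
Aggregating (R1): 21.2% + 13.11% = 34.31%.

34.31%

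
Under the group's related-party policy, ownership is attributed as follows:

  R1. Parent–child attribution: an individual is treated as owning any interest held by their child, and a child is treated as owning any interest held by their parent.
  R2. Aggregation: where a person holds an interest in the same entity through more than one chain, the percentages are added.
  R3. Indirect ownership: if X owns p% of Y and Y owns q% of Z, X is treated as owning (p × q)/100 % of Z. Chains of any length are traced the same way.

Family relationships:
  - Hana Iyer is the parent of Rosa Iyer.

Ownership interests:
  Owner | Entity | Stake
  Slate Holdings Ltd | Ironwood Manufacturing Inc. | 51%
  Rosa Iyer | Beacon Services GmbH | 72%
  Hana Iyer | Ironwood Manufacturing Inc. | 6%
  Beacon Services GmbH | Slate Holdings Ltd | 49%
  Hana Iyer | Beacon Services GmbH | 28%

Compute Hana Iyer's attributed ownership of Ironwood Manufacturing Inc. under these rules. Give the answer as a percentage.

30.99%

By parent–child attribution (R1), Hana Iyer is treated as also owning Rosa Iyer's interest in Beacon Services GmbH, giving 28% + 72% = 100%.
Chain via Beacon Services GmbH → Slate Holdings Ltd (R3): 100% × 49% × 51% = 24.99% of Ironwood Manufacturing Inc.
Direct interest in Ironwood Manufacturing Inc: 6%.
Aggregating (R2): 24.99% + 6% = 30.99%.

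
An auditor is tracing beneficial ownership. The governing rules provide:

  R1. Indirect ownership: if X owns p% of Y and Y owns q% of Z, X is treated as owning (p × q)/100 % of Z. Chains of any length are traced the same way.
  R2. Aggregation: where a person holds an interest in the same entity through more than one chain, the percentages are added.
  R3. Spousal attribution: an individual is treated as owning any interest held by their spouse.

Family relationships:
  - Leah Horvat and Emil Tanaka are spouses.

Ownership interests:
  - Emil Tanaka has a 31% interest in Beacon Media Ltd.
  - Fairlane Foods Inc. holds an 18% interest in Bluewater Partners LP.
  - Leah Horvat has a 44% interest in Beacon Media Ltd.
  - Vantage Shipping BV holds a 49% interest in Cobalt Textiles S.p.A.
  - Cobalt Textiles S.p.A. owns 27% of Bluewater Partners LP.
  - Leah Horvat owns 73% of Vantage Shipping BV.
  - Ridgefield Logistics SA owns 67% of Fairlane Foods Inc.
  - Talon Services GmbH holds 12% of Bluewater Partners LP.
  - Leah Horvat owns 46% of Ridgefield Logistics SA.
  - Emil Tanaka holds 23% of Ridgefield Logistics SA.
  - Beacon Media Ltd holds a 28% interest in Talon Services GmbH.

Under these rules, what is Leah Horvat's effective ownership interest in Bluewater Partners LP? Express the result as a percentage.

By spousal attribution (R3), Leah Horvat is treated as also owning Emil Tanaka's interest in Ridgefield Logistics SA, giving 46% + 23% = 69%.
By spousal attribution (R3), Leah Horvat is treated as also owning Emil Tanaka's interest in Beacon Media Ltd, giving 44% + 31% = 75%.
Chain via Vantage Shipping BV → Cobalt Textiles S.p.A. (R1): 73% × 49% × 27% = 9.6579% of Bluewater Partners LP.
Chain via Ridgefield Logistics SA → Fairlane Foods Inc. (R1): 69% × 67% × 18% = 8.3214% of Bluewater Partners LP.
Chain via Beacon Media Ltd → Talon Services GmbH (R1): 75% × 28% × 12% = 2.52% of Bluewater Partners LP.
Aggregating (R2): 9.6579% + 8.3214% + 2.52% = 20.4993%.

20.4993%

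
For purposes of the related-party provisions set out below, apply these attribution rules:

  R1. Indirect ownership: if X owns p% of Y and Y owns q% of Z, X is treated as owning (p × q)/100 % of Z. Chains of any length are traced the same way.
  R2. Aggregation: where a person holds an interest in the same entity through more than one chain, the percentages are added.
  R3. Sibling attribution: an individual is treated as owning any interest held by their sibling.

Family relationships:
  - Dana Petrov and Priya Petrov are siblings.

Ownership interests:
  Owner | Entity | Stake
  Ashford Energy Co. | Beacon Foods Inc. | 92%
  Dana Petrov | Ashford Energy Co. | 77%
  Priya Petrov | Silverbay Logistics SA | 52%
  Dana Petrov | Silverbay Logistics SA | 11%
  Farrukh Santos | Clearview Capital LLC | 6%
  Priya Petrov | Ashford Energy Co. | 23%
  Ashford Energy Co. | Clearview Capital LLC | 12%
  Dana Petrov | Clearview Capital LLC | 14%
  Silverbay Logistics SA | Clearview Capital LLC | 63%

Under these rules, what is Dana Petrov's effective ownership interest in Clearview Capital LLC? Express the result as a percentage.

By sibling attribution (R3), Dana Petrov is treated as also owning Priya Petrov's interest in Silverbay Logistics SA, giving 11% + 52% = 63%.
By sibling attribution (R3), Dana Petrov is treated as also owning Priya Petrov's interest in Ashford Energy Co, giving 77% + 23% = 100%.
Chain via Silverbay Logistics SA (R1): 63% × 63% = 39.69% of Clearview Capital LLC.
Chain via Ashford Energy Co. (R1): 100% × 12% = 12% of Clearview Capital LLC.
Direct interest in Clearview Capital LLC: 14%.
Aggregating (R2): 39.69% + 12% + 14% = 65.69%.

65.69%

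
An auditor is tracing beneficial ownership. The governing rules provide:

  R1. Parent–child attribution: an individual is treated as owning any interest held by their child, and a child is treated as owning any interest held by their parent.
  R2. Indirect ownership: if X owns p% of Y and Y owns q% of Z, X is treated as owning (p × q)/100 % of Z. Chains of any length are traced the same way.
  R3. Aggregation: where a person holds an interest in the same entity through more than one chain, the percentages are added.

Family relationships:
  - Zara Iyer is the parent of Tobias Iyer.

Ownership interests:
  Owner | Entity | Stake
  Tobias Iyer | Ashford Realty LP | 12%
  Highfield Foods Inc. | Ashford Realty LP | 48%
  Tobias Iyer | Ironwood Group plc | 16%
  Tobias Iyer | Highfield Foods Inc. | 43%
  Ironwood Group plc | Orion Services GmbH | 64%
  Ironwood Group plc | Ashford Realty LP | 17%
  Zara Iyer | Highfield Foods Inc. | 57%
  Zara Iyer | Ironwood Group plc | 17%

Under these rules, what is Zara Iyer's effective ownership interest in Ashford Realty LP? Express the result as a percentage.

By parent–child attribution (R1), Zara Iyer is treated as also owning Tobias Iyer's interest in Ironwood Group plc, giving 17% + 16% = 33%.
By parent–child attribution (R1), Zara Iyer is treated as also owning Tobias Iyer's interest in Highfield Foods Inc, giving 57% + 43% = 100%.
By parent–child attribution (R1), Zara Iyer is treated as owning Tobias Iyer's 12% interest in Ashford Realty LP.
Chain via Ironwood Group plc (R2): 33% × 17% = 5.61% of Ashford Realty LP.
Chain via Highfield Foods Inc. (R2): 100% × 48% = 48% of Ashford Realty LP.
Direct interest in Ashford Realty LP: 12%.
Aggregating (R3): 5.61% + 48% + 12% = 65.61%.

65.61%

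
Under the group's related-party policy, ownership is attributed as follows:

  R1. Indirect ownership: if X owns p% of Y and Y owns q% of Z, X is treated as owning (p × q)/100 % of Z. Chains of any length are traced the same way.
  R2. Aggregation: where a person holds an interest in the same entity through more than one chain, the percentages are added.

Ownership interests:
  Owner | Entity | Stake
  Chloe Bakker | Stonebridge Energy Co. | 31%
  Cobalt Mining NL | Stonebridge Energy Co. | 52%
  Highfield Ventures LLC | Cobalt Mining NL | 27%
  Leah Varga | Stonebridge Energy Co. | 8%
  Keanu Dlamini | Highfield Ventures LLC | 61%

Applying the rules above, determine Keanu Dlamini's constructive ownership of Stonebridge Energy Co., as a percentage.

8.5644%

Chain via Highfield Ventures LLC → Cobalt Mining NL (R1): 61% × 27% × 52% = 8.5644% of Stonebridge Energy Co.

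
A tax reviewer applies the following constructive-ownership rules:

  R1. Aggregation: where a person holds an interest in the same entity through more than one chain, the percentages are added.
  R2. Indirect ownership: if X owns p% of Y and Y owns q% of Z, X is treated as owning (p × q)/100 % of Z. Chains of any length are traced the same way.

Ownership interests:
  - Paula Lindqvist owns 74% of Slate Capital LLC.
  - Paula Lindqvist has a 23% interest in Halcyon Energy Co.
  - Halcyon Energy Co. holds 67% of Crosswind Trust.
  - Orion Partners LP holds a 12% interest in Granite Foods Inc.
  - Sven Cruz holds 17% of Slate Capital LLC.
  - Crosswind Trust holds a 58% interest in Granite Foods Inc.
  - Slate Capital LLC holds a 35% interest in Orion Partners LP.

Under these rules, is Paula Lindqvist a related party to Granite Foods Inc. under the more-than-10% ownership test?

Yes

Chain via Slate Capital LLC → Orion Partners LP (R2): 74% × 35% × 12% = 3.108% of Granite Foods Inc.
Chain via Halcyon Energy Co. → Crosswind Trust (R2): 23% × 67% × 58% = 8.9378% of Granite Foods Inc.
Aggregating (R1): 3.108% + 8.9378% = 12.0458%.
12.0458% exceeds the 10% threshold, so Paula is a related party to Granite Foods Inc.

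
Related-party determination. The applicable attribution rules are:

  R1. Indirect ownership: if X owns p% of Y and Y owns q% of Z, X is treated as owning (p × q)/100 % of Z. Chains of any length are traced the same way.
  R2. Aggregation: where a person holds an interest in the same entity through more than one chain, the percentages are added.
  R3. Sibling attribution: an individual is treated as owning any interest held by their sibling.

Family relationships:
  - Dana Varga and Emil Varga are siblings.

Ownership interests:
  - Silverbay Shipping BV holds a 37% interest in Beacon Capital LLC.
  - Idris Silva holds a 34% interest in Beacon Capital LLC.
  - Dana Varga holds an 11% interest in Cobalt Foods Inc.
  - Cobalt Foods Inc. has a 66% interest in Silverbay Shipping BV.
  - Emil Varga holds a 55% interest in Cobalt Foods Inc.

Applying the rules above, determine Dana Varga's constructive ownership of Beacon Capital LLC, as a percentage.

By sibling attribution (R3), Dana Varga is treated as also owning Emil Varga's interest in Cobalt Foods Inc, giving 11% + 55% = 66%.
Chain via Cobalt Foods Inc. → Silverbay Shipping BV (R1): 66% × 66% × 37% = 16.1172% of Beacon Capital LLC.

16.1172%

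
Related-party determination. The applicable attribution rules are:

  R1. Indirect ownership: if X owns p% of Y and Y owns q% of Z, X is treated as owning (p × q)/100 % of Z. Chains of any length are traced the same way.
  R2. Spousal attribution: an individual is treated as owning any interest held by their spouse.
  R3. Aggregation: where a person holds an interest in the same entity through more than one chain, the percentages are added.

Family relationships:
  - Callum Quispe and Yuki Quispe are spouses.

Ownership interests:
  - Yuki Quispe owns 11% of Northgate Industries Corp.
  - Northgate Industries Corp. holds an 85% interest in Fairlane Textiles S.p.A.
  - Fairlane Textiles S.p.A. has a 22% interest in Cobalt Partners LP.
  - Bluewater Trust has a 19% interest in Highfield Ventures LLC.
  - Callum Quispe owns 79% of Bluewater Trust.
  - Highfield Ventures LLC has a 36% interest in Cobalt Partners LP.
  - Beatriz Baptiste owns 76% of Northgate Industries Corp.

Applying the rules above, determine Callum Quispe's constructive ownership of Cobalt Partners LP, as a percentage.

7.4606%

By spousal attribution (R2), Callum Quispe is treated as owning Yuki Quispe's 11% interest in Northgate Industries Corp.
Chain via Bluewater Trust → Highfield Ventures LLC (R1): 79% × 19% × 36% = 5.4036% of Cobalt Partners LP.
Chain via Northgate Industries Corp. → Fairlane Textiles S.p.A. (R1): 11% × 85% × 22% = 2.057% of Cobalt Partners LP.
Aggregating (R3): 5.4036% + 2.057% = 7.4606%.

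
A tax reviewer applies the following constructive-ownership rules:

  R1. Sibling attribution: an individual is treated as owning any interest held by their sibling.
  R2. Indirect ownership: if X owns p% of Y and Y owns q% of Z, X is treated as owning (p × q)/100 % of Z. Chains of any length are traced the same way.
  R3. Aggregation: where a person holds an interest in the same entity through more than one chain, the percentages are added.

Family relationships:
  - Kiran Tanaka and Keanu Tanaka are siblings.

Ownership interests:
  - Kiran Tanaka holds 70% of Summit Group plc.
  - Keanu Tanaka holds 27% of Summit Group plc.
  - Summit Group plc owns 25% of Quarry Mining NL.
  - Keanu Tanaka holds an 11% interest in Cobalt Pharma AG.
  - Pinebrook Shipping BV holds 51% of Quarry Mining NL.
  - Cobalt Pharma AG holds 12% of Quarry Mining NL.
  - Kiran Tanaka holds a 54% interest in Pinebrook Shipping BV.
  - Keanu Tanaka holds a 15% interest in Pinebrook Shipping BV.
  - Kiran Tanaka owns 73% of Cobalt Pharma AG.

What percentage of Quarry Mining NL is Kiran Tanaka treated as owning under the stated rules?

69.52%

By sibling attribution (R1), Kiran Tanaka is treated as also owning Keanu Tanaka's interest in Cobalt Pharma AG, giving 73% + 11% = 84%.
By sibling attribution (R1), Kiran Tanaka is treated as also owning Keanu Tanaka's interest in Summit Group plc, giving 70% + 27% = 97%.
By sibling attribution (R1), Kiran Tanaka is treated as also owning Keanu Tanaka's interest in Pinebrook Shipping BV, giving 54% + 15% = 69%.
Chain via Cobalt Pharma AG (R2): 84% × 12% = 10.08% of Quarry Mining NL.
Chain via Summit Group plc (R2): 97% × 25% = 24.25% of Quarry Mining NL.
Chain via Pinebrook Shipping BV (R2): 69% × 51% = 35.19% of Quarry Mining NL.
Aggregating (R3): 10.08% + 24.25% + 35.19% = 69.52%.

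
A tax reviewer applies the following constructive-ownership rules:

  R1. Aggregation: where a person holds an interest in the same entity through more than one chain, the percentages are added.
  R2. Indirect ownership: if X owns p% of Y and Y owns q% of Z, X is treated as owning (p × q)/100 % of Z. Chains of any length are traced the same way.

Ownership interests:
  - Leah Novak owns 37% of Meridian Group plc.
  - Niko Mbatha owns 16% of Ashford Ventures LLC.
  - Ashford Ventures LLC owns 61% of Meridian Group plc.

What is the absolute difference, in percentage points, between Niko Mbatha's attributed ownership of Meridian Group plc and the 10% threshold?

Chain via Ashford Ventures LLC (R2): 16% × 61% = 9.76% of Meridian Group plc.
9.76% falls short of the 10% threshold by 0.24 percentage points.

0.24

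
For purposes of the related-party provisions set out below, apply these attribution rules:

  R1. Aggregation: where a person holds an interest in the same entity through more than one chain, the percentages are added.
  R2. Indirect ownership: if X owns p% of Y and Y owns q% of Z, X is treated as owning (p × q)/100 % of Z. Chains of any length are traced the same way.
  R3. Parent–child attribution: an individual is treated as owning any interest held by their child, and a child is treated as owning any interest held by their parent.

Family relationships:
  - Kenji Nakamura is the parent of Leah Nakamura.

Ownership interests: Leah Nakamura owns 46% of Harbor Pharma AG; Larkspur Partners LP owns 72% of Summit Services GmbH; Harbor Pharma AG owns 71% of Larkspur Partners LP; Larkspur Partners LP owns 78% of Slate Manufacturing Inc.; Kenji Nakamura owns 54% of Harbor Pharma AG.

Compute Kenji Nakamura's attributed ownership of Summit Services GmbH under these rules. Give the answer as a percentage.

51.12%

By parent–child attribution (R3), Kenji Nakamura is treated as also owning Leah Nakamura's interest in Harbor Pharma AG, giving 54% + 46% = 100%.
Chain via Harbor Pharma AG → Larkspur Partners LP (R2): 100% × 71% × 72% = 51.12% of Summit Services GmbH.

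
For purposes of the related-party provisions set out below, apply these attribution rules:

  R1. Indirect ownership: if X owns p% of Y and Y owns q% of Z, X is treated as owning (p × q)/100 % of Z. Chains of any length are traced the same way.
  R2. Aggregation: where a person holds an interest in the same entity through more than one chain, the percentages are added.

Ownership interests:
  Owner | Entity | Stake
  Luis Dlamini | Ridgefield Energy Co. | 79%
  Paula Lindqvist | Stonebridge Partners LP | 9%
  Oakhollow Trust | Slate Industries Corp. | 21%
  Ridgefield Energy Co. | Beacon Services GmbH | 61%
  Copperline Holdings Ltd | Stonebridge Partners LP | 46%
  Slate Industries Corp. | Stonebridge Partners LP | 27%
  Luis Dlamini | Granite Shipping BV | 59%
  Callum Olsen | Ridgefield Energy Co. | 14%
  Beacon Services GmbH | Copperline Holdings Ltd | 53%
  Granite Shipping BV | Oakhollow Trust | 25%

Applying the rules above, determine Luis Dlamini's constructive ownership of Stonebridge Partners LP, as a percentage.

Chain via Granite Shipping BV → Oakhollow Trust → Slate Industries Corp. (R1): 59% × 25% × 21% × 27% = 0.836325% of Stonebridge Partners LP.
Chain via Ridgefield Energy Co. → Beacon Services GmbH → Copperline Holdings Ltd (R1): 79% × 61% × 53% × 46% = 11.748722% of Stonebridge Partners LP.
Aggregating (R2): 0.836325% + 11.748722% = 12.585047%.

12.585047%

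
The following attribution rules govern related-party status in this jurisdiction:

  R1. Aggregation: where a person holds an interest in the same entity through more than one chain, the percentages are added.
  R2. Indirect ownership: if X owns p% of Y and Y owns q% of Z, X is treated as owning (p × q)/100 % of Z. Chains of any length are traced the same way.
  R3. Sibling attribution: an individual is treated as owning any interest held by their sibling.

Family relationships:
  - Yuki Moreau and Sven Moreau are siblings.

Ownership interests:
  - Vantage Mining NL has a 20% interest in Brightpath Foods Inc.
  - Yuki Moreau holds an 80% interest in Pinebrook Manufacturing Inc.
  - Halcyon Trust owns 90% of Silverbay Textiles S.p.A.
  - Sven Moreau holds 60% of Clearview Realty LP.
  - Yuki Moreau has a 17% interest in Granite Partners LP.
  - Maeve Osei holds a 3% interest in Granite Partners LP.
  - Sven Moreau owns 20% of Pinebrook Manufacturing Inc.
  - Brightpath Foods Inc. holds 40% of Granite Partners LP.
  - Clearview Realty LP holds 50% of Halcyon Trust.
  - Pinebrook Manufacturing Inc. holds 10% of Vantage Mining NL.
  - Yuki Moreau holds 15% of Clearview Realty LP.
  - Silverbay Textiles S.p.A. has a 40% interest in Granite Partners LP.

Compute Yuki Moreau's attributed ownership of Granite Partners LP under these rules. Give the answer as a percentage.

31.3%

By sibling attribution (R3), Yuki Moreau is treated as also owning Sven Moreau's interest in Clearview Realty LP, giving 15% + 60% = 75%.
By sibling attribution (R3), Yuki Moreau is treated as also owning Sven Moreau's interest in Pinebrook Manufacturing Inc, giving 80% + 20% = 100%.
Chain via Clearview Realty LP → Halcyon Trust → Silverbay Textiles S.p.A. (R2): 75% × 50% × 90% × 40% = 13.5% of Granite Partners LP.
Chain via Pinebrook Manufacturing Inc. → Vantage Mining NL → Brightpath Foods Inc. (R2): 100% × 10% × 20% × 40% = 0.8% of Granite Partners LP.
Direct interest in Granite Partners LP: 17%.
Aggregating (R1): 13.5% + 0.8% + 17% = 31.3%.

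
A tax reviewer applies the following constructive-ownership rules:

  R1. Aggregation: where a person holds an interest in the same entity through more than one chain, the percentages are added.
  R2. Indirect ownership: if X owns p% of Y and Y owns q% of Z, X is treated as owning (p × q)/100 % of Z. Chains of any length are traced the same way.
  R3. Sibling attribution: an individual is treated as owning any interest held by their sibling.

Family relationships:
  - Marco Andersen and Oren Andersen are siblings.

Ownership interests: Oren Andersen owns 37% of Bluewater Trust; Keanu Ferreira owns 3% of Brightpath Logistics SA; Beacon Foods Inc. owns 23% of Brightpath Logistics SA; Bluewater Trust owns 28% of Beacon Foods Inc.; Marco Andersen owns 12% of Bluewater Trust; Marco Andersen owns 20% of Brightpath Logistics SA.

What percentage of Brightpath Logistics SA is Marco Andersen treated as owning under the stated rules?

23.1556%

By sibling attribution (R3), Marco Andersen is treated as also owning Oren Andersen's interest in Bluewater Trust, giving 12% + 37% = 49%.
Chain via Bluewater Trust → Beacon Foods Inc. (R2): 49% × 28% × 23% = 3.1556% of Brightpath Logistics SA.
Direct interest in Brightpath Logistics SA: 20%.
Aggregating (R1): 3.1556% + 20% = 23.1556%.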